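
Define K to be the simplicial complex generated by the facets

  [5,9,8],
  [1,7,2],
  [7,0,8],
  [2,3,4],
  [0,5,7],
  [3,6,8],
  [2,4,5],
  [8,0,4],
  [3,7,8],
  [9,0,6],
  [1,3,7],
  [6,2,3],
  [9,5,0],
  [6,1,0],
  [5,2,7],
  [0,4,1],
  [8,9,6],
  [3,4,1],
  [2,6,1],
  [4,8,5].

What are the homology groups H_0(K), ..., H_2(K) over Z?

K has 10 vertices, 30 edges, 20 triangles.
rank ∂_0 = 0, rank ∂_1 = 9 ⇒ b_0 = 10 − 0 − 9 = 1; all invariant factors of ∂_1 are 1 so no torsion. So H_0 = Z.
rank ∂_1 = 9, rank ∂_2 = 20 ⇒ b_1 = 30 − 9 − 20 = 1; ∂_2 has invariant factor(s) [2] giving torsion. So H_1 = Z ⊕ Z/2Z.
rank ∂_2 = 20, rank ∂_3 = 0 ⇒ b_2 = 20 − 20 − 0 = 0. So H_2 = 0.

H_0 = Z,  H_1 = Z ⊕ Z/2Z,  H_2 = 0.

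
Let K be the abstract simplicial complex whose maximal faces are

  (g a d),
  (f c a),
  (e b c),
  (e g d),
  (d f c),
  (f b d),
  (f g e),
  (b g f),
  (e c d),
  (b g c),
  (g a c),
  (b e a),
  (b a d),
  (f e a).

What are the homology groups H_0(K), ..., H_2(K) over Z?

Order the vertices as a < b < c < d < e < f < g. Listing each simplex with vertices in this order, K has dimension 2 with simplices:

  0-simplices (7): a, b, c, d, e, f, g
  1-simplices (21): ab, ac, ad, ae, af, ag, bc, bd, be, bf, bg, cd, ce, cf, cg, de, df, dg, ef, eg, fg
  2-simplices (14): abd, abe, acf, acg, adg, aef, bce, bcg, bdf, bfg, cde, cdf, deg, efg

Hence C_0 ≅ Z^7, C_1 ≅ Z^21, C_2 ≅ Z^14.

Boundary ∂_1: C_1 → C_0 is given by ∂[p,q] = [q] − [p].
The 7×21 boundary matrix has rank 6 and Smith normal form diag(1,1,1,1,1,1).

The boundary map ∂_2: C_2 → C_1 maps a triangle to the signed sum of its edges. For instance
  ∂bfg = fg − bg + bf,
  ∂bcg = cg − bg + bc.
This gives a 21×14 integer matrix of rank 13; reducing to Smith normal form yields diagonal entries (1,1,1,1,1,1,1,1,1,1,1,1,1).

Computing H_k = (kernel of ∂_k) / (image of ∂_{k+1}):

  H_0: rank C_0 − rank ∂_1 = 7 − 6 = 1, and the invariant factors of ∂_1 are all 1, so H_0 ≅ Z.
  H_1: rank ker ∂_1 − rank ∂_2 = (21 − 6) − 13 = 2, and the invariant factors of ∂_2 are all 1, so H_1 ≅ Z^2.
  H_2: rank ker ∂_2 − rank ∂_3 = (14 − 13) − 0 = 1, and there is no ∂_3, so H_2 ≅ Z.

(K is a triangulation of the torus T^2.)

H_0 ≅ Z,  H_1 ≅ Z^2,  H_2 ≅ Z.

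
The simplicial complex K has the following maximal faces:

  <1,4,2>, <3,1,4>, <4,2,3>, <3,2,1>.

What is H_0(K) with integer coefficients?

H_0 = Z.

Take the total order 1 < 2 < 3 < 4 on the vertex set. Then K (dimension 2) consists of the simplices:

  0-simplices (4): [1], [2], [3], [4]
  1-simplices (6): [1,2], [1,3], [1,4], [2,3], [2,4], [3,4]
  2-simplices (4): [1,2,3], [1,2,4], [1,3,4], [2,3,4]

so the chain groups are C_0 ≅ Z^4, C_1 ≅ Z^6, C_2 ≅ Z^4.

∂_1: C_1 → C_0 is given by ∂[p,q] = [q] − [p]. For instance
  ∂[2,4] = [4] − [2].
The 4×6 boundary matrix has rank 3 and Smith normal form diag(1,1,1).

The boundary map ∂_2: C_2 → C_1 maps a triangle to the signed sum of its edges. For instance
  ∂[1,2,4] = [2,4] − [1,4] + [1,2],
  ∂[1,3,4] = [3,4] − [1,4] + [1,3].
As a 6×4 matrix over Z this has rank 3, with invariant factors (1,1,1).

Reading off H_k = ker ∂_k / im ∂_{k+1}:

  H_0: rank C_0 − rank ∂_1 = 4 − 3 = 1, and the invariant factors of ∂_1 are all 1, so H_0 = Z.

(K is a triangulation of the 2-sphere S^2.)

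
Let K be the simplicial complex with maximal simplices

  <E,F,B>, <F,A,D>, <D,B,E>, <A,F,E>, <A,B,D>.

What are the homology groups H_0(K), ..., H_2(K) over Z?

Take the total order A < B < D < E < F on the vertex set. Then K (dimension 2) consists of the simplices:

  0-simplices (5): A, B, D, E, F
  1-simplices (10): AB, AD, AE, AF, BD, BE, BF, DE, DF, EF
  2-simplices (5): ABD, ADF, AEF, BDE, BEF

giving chain groups C_0 ≅ Z^5, C_1 ≅ Z^10, C_2 ≅ Z^5.

∂_1: C_1 → C_0 maps an edge to its endpoints' difference, ∂[p,q] = q − p. For instance
  ∂BD = D − B.
The resulting 5×10 matrix has rank 4, and its Smith normal form has invariant factors (1,1,1,1).

Boundary ∂_2: C_2 → C_1 maps a triangle to the signed sum of its edges. For instance
  ∂ABD = BD − AD + AB,
  ∂ADF = DF − AF + AD.
The 10×5 boundary matrix has rank 5 and Smith normal form diag(1,1,1,1,1).

From H_k ≅ ker(∂_k) / im(∂_{k+1}) we obtain:

  H_0: rank C_0 − rank ∂_1 = 5 − 4 = 1, and the invariant factors of ∂_1 are all 1, so H_0 ≅ Z.
  H_1: rank ker ∂_1 − rank ∂_2 = (10 − 4) − 5 = 1, and the invariant factors of ∂_2 are all 1, so H_1 ≅ Z.
  H_2: rank ker ∂_2 − rank ∂_3 = (5 − 5) − 0 = 0, and there is no ∂_3, so H_2 ≅ 0.

(K is a triangulation of the Möbius band.)

H_0 ≅ Z,  H_1 ≅ Z,  H_2 = 0.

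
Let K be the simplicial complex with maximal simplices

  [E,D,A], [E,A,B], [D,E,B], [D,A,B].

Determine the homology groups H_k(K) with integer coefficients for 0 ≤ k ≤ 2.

H_0 = Z,  H_1 = 0,  H_2 = Z.

Fix the vertex order A < B < D < E and write every simplex with vertices in increasing order. Then dim K = 2 and the simplices of K are:

  0-simplices (4): A, B, D, E
  1-simplices (6): AB, AD, AE, BD, BE, DE
  2-simplices (4): ABD, ABE, ADE, BDE

so the chain groups are C_0 ≅ Z^4, C_1 ≅ Z^6, C_2 ≅ Z^4.

The boundary map ∂_1: C_1 → C_0 sends each edge [p,q] (with p < q) to q − p.
This gives a 4×6 integer matrix of rank 3; reducing to Smith normal form yields diagonal entries (1,1,1).

Boundary ∂_2: C_2 → C_1 acts by ∂[p,q,r] = [q,r] − [p,r] + [p,q]. For instance
  ∂ABE = BE − AE + AB,
  ∂BDE = DE − BE + BD.
The resulting 6×4 matrix has rank 3, and its Smith normal form has invariant factors (1,1,1).

Now H_k = ker ∂_k / im ∂_{k+1}, so:

  H_0: rank C_0 − rank ∂_1 = 4 − 3 = 1, and the invariant factors of ∂_1 are all 1, so H_0 ≅ Z.
  H_1: rank ker ∂_1 − rank ∂_2 = (6 − 3) − 3 = 0, and the invariant factors of ∂_2 are all 1, so H_1 ≅ 0.
  H_2: rank ker ∂_2 − rank ∂_3 = (4 − 3) − 0 = 1, and there is no ∂_3, so H_2 ≅ Z.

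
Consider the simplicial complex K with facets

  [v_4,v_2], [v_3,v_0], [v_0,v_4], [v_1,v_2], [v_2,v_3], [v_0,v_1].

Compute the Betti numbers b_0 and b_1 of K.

Take the total order v_0 < v_1 < v_2 < v_3 < v_4 on the vertex set. Then K (dimension 1) consists of the simplices:

  0-simplices (5): [v_0], [v_1], [v_2], [v_3], [v_4]
  1-simplices (6): [v_0,v_1], [v_0,v_3], [v_0,v_4], [v_1,v_2], [v_2,v_3], [v_2,v_4]

giving chain groups C_0 ≅ Z^5, C_1 ≅ Z^6.

The boundary map ∂_1: C_1 → C_0 is given by ∂[p,q] = [q] − [p]. For instance
  ∂[v_1,v_2] = [v_2] − [v_1].
The 5×6 boundary matrix has rank 4 and Smith normal form diag(1,1,1,1).

Reading off H_k = ker ∂_k / im ∂_{k+1}:

  H_0: rank C_0 − rank ∂_1 = 5 − 4 = 1, and the invariant factors of ∂_1 are all 1, so H_0 = Z.
  H_1: rank ker ∂_1 − rank ∂_2 = (6 − 4) − 0 = 2, and there is no ∂_2, so H_1 = Z^2.

Hence the Betti numbers are b_0 = 1, b_1 = 2.

b_0 = 1, b_1 = 2.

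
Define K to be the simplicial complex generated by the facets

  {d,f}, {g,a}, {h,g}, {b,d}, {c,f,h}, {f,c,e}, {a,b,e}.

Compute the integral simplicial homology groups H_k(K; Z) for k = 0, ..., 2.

H_0 ≅ Z,  H_1 ≅ Z^2,  H_2 = 0.

Take the total order a < b < c < d < e < f < g < h on the vertex set. Then K (dimension 2) consists of the simplices:

  0-simplices (8): a, b, c, d, e, f, g, h
  1-simplices (12): ab, ae, ag, bd, be, ce, cf, ch, df, ef, fh, gh
  2-simplices (3): abe, cef, cfh

giving chain groups C_0 ≅ Z^8, C_1 ≅ Z^12, C_2 ≅ Z^3.

Boundary ∂_1: C_1 → C_0 maps an edge to its endpoints' difference, ∂[p,q] = q − p. For instance
  ∂fh = h − f.
This gives a 8×12 integer matrix of rank 7; reducing to Smith normal form yields diagonal entries (1,1,1,1,1,1,1).

∂_2: C_2 → C_1 sends each 2-simplex [p,q,r] to [q,r] − [p,r] + [p,q]. For instance
  ∂abe = be − ae + ab,
  ∂cfh = fh − ch + cf.
As a 12×3 matrix over Z this has rank 3, with invariant factors (1,1,1).

Reading off H_k = ker ∂_k / im ∂_{k+1}:

  H_0: rank C_0 − rank ∂_1 = 8 − 7 = 1, and the invariant factors of ∂_1 are all 1, so H_0 = Z.
  H_1: rank ker ∂_1 − rank ∂_2 = (12 − 7) − 3 = 2, and the invariant factors of ∂_2 are all 1, so H_1 = Z^2.
  H_2: rank ker ∂_2 − rank ∂_3 = (3 − 3) − 0 = 0, and there is no ∂_3, so H_2 = 0.

As a check, the Euler characteristic is 8 − 12 + 3 = -1, which agrees with 1 − 2 + 0 = -1.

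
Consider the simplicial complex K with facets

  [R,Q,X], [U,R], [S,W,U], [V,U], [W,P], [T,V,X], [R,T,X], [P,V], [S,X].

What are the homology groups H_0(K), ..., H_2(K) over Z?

H_0 = Z,  H_1 = Z^3,  H_2 = 0.

We work with the vertex ordering P < Q < R < S < T < U < V < W < X. The simplices of K, each written with vertices in increasing order, are:

  0-simplices (9): P, Q, R, S, T, U, V, W, X
  1-simplices (15): PV, PW, QR, QX, RT, RU, RX, SU, SW, SX, TV, TX, UV, UW, VX
  2-simplices (4): QRX, RTX, SUW, TVX

Hence C_0 ≅ Z^9, C_1 ≅ Z^15, C_2 ≅ Z^4.

∂_1: C_1 → C_0 sends each edge [p,q] (with p < q) to q − p.
The resulting 9×15 matrix has rank 8, and its Smith normal form has invariant factors (1,1,1,1,1,1,1,1).

∂_2: C_2 → C_1 acts by ∂[p,q,r] = [q,r] − [p,r] + [p,q]. For instance
  ∂RTX = TX − RX + RT,
  ∂SUW = UW − SW + SU.
The 15×4 boundary matrix has rank 4 and Smith normal form diag(1,1,1,1).

Computing H_k = (kernel of ∂_k) / (image of ∂_{k+1}):

  H_0: rank C_0 − rank ∂_1 = 9 − 8 = 1, and the invariant factors of ∂_1 are all 1, so H_0 ≅ Z.
  H_1: rank ker ∂_1 − rank ∂_2 = (15 − 8) − 4 = 3, and the invariant factors of ∂_2 are all 1, so H_1 ≅ Z^3.
  H_2: rank ker ∂_2 − rank ∂_3 = (4 − 4) − 0 = 0, and there is no ∂_3, so H_2 ≅ 0.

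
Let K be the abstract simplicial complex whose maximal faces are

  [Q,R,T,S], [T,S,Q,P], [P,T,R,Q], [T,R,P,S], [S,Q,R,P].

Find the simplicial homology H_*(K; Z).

We work with the vertex ordering P < Q < R < S < T. The simplices of K, each written with vertices in increasing order, are:

  0-simplices (5): P, Q, R, S, T
  1-simplices (10): PQ, PR, PS, PT, QR, QS, QT, RS, RT, ST
  2-simplices (10): PQR, PQS, PQT, PRS, PRT, PST, QRS, QRT, QST, RST
  3-simplices (5): PQRS, PQRT, PQST, PRST, QRST

Hence C_0 ≅ Z^5, C_1 ≅ Z^10, C_2 ≅ Z^10, C_3 ≅ Z^5.

∂_1: C_1 → C_0 sends each edge [p,q] (with p < q) to q − p. For instance
  ∂PS = S − P.
This gives a 5×10 integer matrix of rank 4; reducing to Smith normal form yields diagonal entries (1,1,1,1).

The boundary map ∂_2: C_2 → C_1 maps a triangle to the signed sum of its edges. For instance
  ∂PQR = QR − PR + PQ,
  ∂PQT = QT − PT + PQ.
This gives a 10×10 integer matrix of rank 6; reducing to Smith normal form yields diagonal entries (1,1,1,1,1,1).

The boundary map ∂_3: C_3 → C_2 sends each 3-simplex σ to the alternating sum Σ_i (−1)^i (σ with its i-th vertex removed). For instance
  ∂PQST = QST − PST + PQT − PQS,
  ∂PRST = RST − PST + PRT − PRS.
The 10×5 boundary matrix has rank 4 and Smith normal form diag(1,1,1,1).

Computing H_k = (kernel of ∂_k) / (image of ∂_{k+1}):

  H_0: rank C_0 − rank ∂_1 = 5 − 4 = 1, and the invariant factors of ∂_1 are all 1, so H_0 ≅ Z.
  H_1: rank ker ∂_1 − rank ∂_2 = (10 − 4) − 6 = 0, and the invariant factors of ∂_2 are all 1, so H_1 ≅ 0.
  H_2: rank ker ∂_2 − rank ∂_3 = (10 − 6) − 4 = 0, and the invariant factors of ∂_3 are all 1, so H_2 ≅ 0.
  H_3: rank ker ∂_3 − rank ∂_4 = (5 − 4) − 0 = 1, and there is no ∂_4, so H_3 ≅ Z.

As a check, the Euler characteristic is 5 − 10 + 10 − 5 = 0, which agrees with 1 − 0 + 0 − 1 = 0.

H_0 = Z,  H_1 = 0,  H_2 = 0,  H_3 = Z.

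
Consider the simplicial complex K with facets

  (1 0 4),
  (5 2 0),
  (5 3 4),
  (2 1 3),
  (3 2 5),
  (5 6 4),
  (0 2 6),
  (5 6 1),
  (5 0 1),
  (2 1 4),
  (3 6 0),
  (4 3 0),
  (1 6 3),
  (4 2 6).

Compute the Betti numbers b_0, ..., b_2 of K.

b_0 = 1, b_1 = 2, b_2 = 1.

Take the total order 0 < 1 < 2 < 3 < 4 < 5 < 6 on the vertex set. Then K (dimension 2) consists of the simplices:

  0-simplices (7): [0], [1], [2], [3], [4], [5], [6]
  1-simplices (21): [0,1], [0,2], [0,3], [0,4], [0,5], [0,6], [1,2], [1,3], [1,4], [1,5], [1,6], [2,3], [2,4], [2,5], [2,6], [3,4], [3,5], [3,6], [4,5], [4,6], [5,6]
  2-simplices (14): [0,1,4], [0,1,5], [0,2,5], [0,2,6], [0,3,4], [0,3,6], [1,2,3], [1,2,4], [1,3,6], [1,5,6], [2,3,5], [2,4,6], [3,4,5], [4,5,6]

giving chain groups C_0 ≅ Z^7, C_1 ≅ Z^21, C_2 ≅ Z^14.

Boundary ∂_1: C_1 → C_0 maps an edge to its endpoints' difference, ∂[p,q] = q − p. For instance
  ∂[1,5] = [5] − [1].
As a 7×21 matrix over Z this has rank 6, with invariant factors (1,1,1,1,1,1).

∂_2: C_2 → C_1 sends each 2-simplex [p,q,r] to [q,r] − [p,r] + [p,q]. For instance
  ∂[4,5,6] = [5,6] − [4,6] + [4,5],
  ∂[2,4,6] = [4,6] − [2,6] + [2,4].
The resulting 21×14 matrix has rank 13, and its Smith normal form has invariant factors (1,1,1,1,1,1,1,1,1,1,1,1,1).

Reading off H_k = ker ∂_k / im ∂_{k+1}:

  H_0: rank C_0 − rank ∂_1 = 7 − 6 = 1, and the invariant factors of ∂_1 are all 1, so H_0 = Z.
  H_1: rank ker ∂_1 − rank ∂_2 = (21 − 6) − 13 = 2, and the invariant factors of ∂_2 are all 1, so H_1 = Z^2.
  H_2: rank ker ∂_2 − rank ∂_3 = (14 − 13) − 0 = 1, and there is no ∂_3, so H_2 = Z.

Hence the Betti numbers are b_0 = 1, b_1 = 2, b_2 = 1.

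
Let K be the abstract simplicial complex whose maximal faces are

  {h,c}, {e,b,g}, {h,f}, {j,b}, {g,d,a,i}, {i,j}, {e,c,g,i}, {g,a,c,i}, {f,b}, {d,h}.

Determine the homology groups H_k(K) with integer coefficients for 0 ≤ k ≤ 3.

H_0 ≅ Z,  H_1 ≅ Z^3,  H_2 = 0,  H_3 = 0.

Take the total order a < b < c < d < e < f < g < h < i < j on the vertex set. Then K (dimension 3) consists of the simplices:

  0-simplices (10): a, b, c, d, e, f, g, h, i, j
  1-simplices (20): ac, ad, ag, ai, be, bf, bg, bj, ce, cg, ch, ci, dg, dh, di, eg, ei, fh, gi, ij
  2-simplices (11): acg, aci, adg, adi, agi, beg, ceg, cei, cgi, dgi, egi
  3-simplices (3): acgi, adgi, cegi

giving chain groups C_0 ≅ Z^10, C_1 ≅ Z^20, C_2 ≅ Z^11, C_3 ≅ Z^3.

∂_1: C_1 → C_0 maps an edge to its endpoints' difference, ∂[p,q] = q − p.
The 10×20 boundary matrix has rank 9 and Smith normal form diag(1,1,1,1,1,1,1,1,1).

The boundary map ∂_2: C_2 → C_1 acts by ∂[p,q,r] = [q,r] − [p,r] + [p,q]. For instance
  ∂adg = dg − ag + ad,
  ∂ceg = eg − cg + ce.
The resulting 20×11 matrix has rank 8, and its Smith normal form has invariant factors (1,1,1,1,1,1,1,1).

Boundary ∂_3: C_3 → C_2 sends each 3-simplex σ to the alternating sum Σ_i (−1)^i (σ with its i-th vertex removed). For instance
  ∂adgi = dgi − agi + adi − adg,
  ∂acgi = cgi − agi + aci − acg.
The 11×3 boundary matrix has rank 3 and Smith normal form diag(1,1,1).

Now H_k = ker ∂_k / im ∂_{k+1}, so:

  H_0: rank C_0 − rank ∂_1 = 10 − 9 = 1, and the invariant factors of ∂_1 are all 1, so H_0 = Z.
  H_1: rank ker ∂_1 − rank ∂_2 = (20 − 9) − 8 = 3, and the invariant factors of ∂_2 are all 1, so H_1 = Z^3.
  H_2: rank ker ∂_2 − rank ∂_3 = (11 − 8) − 3 = 0, and the invariant factors of ∂_3 are all 1, so H_2 = 0.
  H_3: rank ker ∂_3 − rank ∂_4 = (3 − 3) − 0 = 0, and there is no ∂_4, so H_3 = 0.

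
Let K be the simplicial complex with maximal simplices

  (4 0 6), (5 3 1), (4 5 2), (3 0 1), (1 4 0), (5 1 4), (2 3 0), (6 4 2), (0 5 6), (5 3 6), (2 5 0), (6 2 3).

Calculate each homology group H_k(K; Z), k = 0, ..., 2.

Fix the vertex order 0 < 1 < 2 < 3 < 4 < 5 < 6 and write every simplex with vertices in increasing order. Then dim K = 2 and the simplices of K are:

  0-simplices (7): [0], [1], [2], [3], [4], [5], [6]
  1-simplices (18): [0,1], [0,2], [0,3], [0,4], [0,5], [0,6], [1,3], [1,4], [1,5], [2,3], [2,4], [2,5], [2,6], [3,5], [3,6], [4,5], [4,6], [5,6]
  2-simplices (12): [0,1,3], [0,1,4], [0,2,3], [0,2,5], [0,4,6], [0,5,6], [1,3,5], [1,4,5], [2,3,6], [2,4,5], [2,4,6], [3,5,6]

giving chain groups C_0 ≅ Z^7, C_1 ≅ Z^18, C_2 ≅ Z^12.

The boundary map ∂_1: C_1 → C_0 sends each edge [p,q] (with p < q) to q − p. For instance
  ∂[0,3] = [3] − [0].
The resulting 7×18 matrix has rank 6, and its Smith normal form has invariant factors (1,1,1,1,1,1).

Boundary ∂_2: C_2 → C_1 sends each 2-simplex [p,q,r] to [q,r] − [p,r] + [p,q]. For instance
  ∂[2,4,5] = [4,5] − [2,5] + [2,4],
  ∂[0,2,3] = [2,3] − [0,3] + [0,2].
As a 18×12 matrix over Z this has rank 12, with invariant factors (1,1,1,1,1,1,1,1,1,1,1,2).

Computing H_k = (kernel of ∂_k) / (image of ∂_{k+1}):

  H_0: rank C_0 − rank ∂_1 = 7 − 6 = 1, and the invariant factors of ∂_1 are all 1, so H_0 = Z.
  H_1: rank ker ∂_1 − rank ∂_2 = (18 − 6) − 12 = 0, and ∂_2 has invariant factor 2 > 1, so H_1 = Z/2.
  H_2: rank ker ∂_2 − rank ∂_3 = (12 − 12) − 0 = 0, and there is no ∂_3, so H_2 = 0.

H_0 ≅ Z,  H_1 ≅ Z/2,  H_2 = 0.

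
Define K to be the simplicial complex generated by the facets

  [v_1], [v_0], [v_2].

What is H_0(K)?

We work with the vertex ordering v_0 < v_1 < v_2. The simplices of K, each written with vertices in increasing order, are:

  0-simplices (3): [v_0], [v_1], [v_2]

giving chain groups C_0 ≅ Z^3.

From H_k ≅ ker(∂_k) / im(∂_{k+1}) we obtain:

  H_0: rank C_0 − rank ∂_1 = 3 − 0 = 3, and there is no ∂_1, so H_0 ≅ Z^3.

H_0 ≅ Z^3.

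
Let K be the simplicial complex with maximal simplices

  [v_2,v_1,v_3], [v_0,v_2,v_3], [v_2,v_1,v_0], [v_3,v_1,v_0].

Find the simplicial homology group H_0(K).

H_0 = Z.

Take the total order v_0 < v_1 < v_2 < v_3 on the vertex set. Then K (dimension 2) consists of the simplices:

  0-simplices (4): [v_0], [v_1], [v_2], [v_3]
  1-simplices (6): [v_0,v_1], [v_0,v_2], [v_0,v_3], [v_1,v_2], [v_1,v_3], [v_2,v_3]
  2-simplices (4): [v_0,v_1,v_2], [v_0,v_1,v_3], [v_0,v_2,v_3], [v_1,v_2,v_3]

giving chain groups C_0 ≅ Z^4, C_1 ≅ Z^6, C_2 ≅ Z^4.

The boundary map ∂_1: C_1 → C_0 is given by ∂[p,q] = [q] − [p]. For instance
  ∂[v_1,v_2] = [v_2] − [v_1].
As a 4×6 matrix over Z this has rank 3, with invariant factors (1,1,1).

Boundary ∂_2: C_2 → C_1 maps a triangle to the signed sum of its edges. For instance
  ∂[v_0,v_2,v_3] = [v_2,v_3] − [v_0,v_3] + [v_0,v_2],
  ∂[v_0,v_1,v_2] = [v_1,v_2] − [v_0,v_2] + [v_0,v_1].
As a 6×4 matrix over Z this has rank 3, with invariant factors (1,1,1).

Computing H_k = (kernel of ∂_k) / (image of ∂_{k+1}):

  H_0: rank C_0 − rank ∂_1 = 4 − 3 = 1, and the invariant factors of ∂_1 are all 1, so H_0 ≅ Z.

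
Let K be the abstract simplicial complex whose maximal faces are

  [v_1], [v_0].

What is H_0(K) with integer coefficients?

Fix the vertex order v_0 < v_1 and write every simplex with vertices in increasing order. Then dim K = 0 and the simplices of K are:

  0-simplices (2): [v_0], [v_1]

so the chain groups are C_0 ≅ Z^2.

From H_k ≅ ker(∂_k) / im(∂_{k+1}) we obtain:

  H_0: rank C_0 − rank ∂_1 = 2 − 0 = 2, and there is no ∂_1, so H_0 = Z^2.

H_0 ≅ Z^2.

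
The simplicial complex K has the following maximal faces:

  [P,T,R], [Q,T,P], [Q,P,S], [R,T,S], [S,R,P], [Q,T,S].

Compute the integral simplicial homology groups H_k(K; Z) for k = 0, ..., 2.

K has 5 vertices, 9 edges, 6 triangles.
rank ∂_0 = 0, rank ∂_1 = 4 ⇒ b_0 = 5 − 0 − 4 = 1; all invariant factors of ∂_1 are 1 so no torsion. So H_0 = Z.
rank ∂_1 = 4, rank ∂_2 = 5 ⇒ b_1 = 9 − 4 − 5 = 0; all invariant factors of ∂_2 are 1 so no torsion. So H_1 = 0.
rank ∂_2 = 5, rank ∂_3 = 0 ⇒ b_2 = 6 − 5 − 0 = 1. So H_2 = Z.

H_0 ≅ Z,  H_1 = 0,  H_2 ≅ Z.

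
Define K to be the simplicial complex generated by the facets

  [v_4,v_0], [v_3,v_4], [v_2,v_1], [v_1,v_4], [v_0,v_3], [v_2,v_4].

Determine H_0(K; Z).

Take the total order v_0 < v_1 < v_2 < v_3 < v_4 on the vertex set. Then K (dimension 1) consists of the simplices:

  0-simplices (5): [v_0], [v_1], [v_2], [v_3], [v_4]
  1-simplices (6): [v_0,v_3], [v_0,v_4], [v_1,v_2], [v_1,v_4], [v_2,v_4], [v_3,v_4]

giving chain groups C_0 ≅ Z^5, C_1 ≅ Z^6.

∂_1: C_1 → C_0 sends each edge [p,q] (with p < q) to q − p.
As a 5×6 matrix over Z this has rank 4, with invariant factors (1,1,1,1).

Now H_k = ker ∂_k / im ∂_{k+1}, so:

  H_0: rank C_0 − rank ∂_1 = 5 − 4 = 1, and the invariant factors of ∂_1 are all 1, so H_0 ≅ Z.

(K is a triangulation of a wedge of 2 circles.)

H_0 = Z.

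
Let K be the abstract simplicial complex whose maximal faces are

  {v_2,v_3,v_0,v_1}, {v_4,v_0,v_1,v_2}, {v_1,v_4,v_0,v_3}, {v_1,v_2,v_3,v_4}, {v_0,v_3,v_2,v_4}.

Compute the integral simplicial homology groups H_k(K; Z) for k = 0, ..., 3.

H_0 ≅ Z,  H_1 = 0,  H_2 = 0,  H_3 ≅ Z.

Take the total order v_0 < v_1 < v_2 < v_3 < v_4 on the vertex set. Then K (dimension 3) consists of the simplices:

  0-simplices (5): [v_0], [v_1], [v_2], [v_3], [v_4]
  1-simplices (10): [v_0,v_1], [v_0,v_2], [v_0,v_3], [v_0,v_4], [v_1,v_2], [v_1,v_3], [v_1,v_4], [v_2,v_3], [v_2,v_4], [v_3,v_4]
  2-simplices (10): [v_0,v_1,v_2], [v_0,v_1,v_3], [v_0,v_1,v_4], [v_0,v_2,v_3], [v_0,v_2,v_4], [v_0,v_3,v_4], [v_1,v_2,v_3], [v_1,v_2,v_4], [v_1,v_3,v_4], [v_2,v_3,v_4]
  3-simplices (5): [v_0,v_1,v_2,v_3], [v_0,v_1,v_2,v_4], [v_0,v_1,v_3,v_4], [v_0,v_2,v_3,v_4], [v_1,v_2,v_3,v_4]

giving chain groups C_0 ≅ Z^5, C_1 ≅ Z^10, C_2 ≅ Z^10, C_3 ≅ Z^5.

∂_1: C_1 → C_0 sends each edge [p,q] (with p < q) to q − p.
The resulting 5×10 matrix has rank 4, and its Smith normal form has invariant factors (1,1,1,1).

Boundary ∂_2: C_2 → C_1 sends each 2-simplex [p,q,r] to [q,r] − [p,r] + [p,q]. For instance
  ∂[v_1,v_2,v_3] = [v_2,v_3] − [v_1,v_3] + [v_1,v_2],
  ∂[v_0,v_1,v_3] = [v_1,v_3] − [v_0,v_3] + [v_0,v_1].
The 10×10 boundary matrix has rank 6 and Smith normal form diag(1,1,1,1,1,1).

The boundary map ∂_3: C_3 → C_2 sends each 3-simplex σ to the alternating sum Σ_i (−1)^i (σ with its i-th vertex removed). For instance
  ∂[v_0,v_1,v_3,v_4] = [v_1,v_3,v_4] − [v_0,v_3,v_4] + [v_0,v_1,v_4] − [v_0,v_1,v_3],
  ∂[v_0,v_2,v_3,v_4] = [v_2,v_3,v_4] − [v_0,v_3,v_4] + [v_0,v_2,v_4] − [v_0,v_2,v_3].
The 10×5 boundary matrix has rank 4 and Smith normal form diag(1,1,1,1).

Computing H_k = (kernel of ∂_k) / (image of ∂_{k+1}):

  H_0: rank C_0 − rank ∂_1 = 5 − 4 = 1, and the invariant factors of ∂_1 are all 1, so H_0 = Z.
  H_1: rank ker ∂_1 − rank ∂_2 = (10 − 4) − 6 = 0, and the invariant factors of ∂_2 are all 1, so H_1 = 0.
  H_2: rank ker ∂_2 − rank ∂_3 = (10 − 6) − 4 = 0, and the invariant factors of ∂_3 are all 1, so H_2 = 0.
  H_3: rank ker ∂_3 − rank ∂_4 = (5 − 4) − 0 = 1, and there is no ∂_4, so H_3 = Z.

As a check, the Euler characteristic is 5 − 10 + 10 − 5 = 0, which agrees with 1 − 0 + 0 − 1 = 0.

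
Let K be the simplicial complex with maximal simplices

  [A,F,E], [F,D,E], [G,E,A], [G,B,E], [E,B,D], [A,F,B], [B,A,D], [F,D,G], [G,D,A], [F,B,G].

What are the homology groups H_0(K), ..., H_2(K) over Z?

H_0 = Z,  H_1 = Z/2,  H_2 = 0.

Fix the vertex order A < B < D < E < F < G and write every simplex with vertices in increasing order. Then dim K = 2 and the simplices of K are:

  0-simplices (6): A, B, D, E, F, G
  1-simplices (15): AB, AD, AE, AF, AG, BD, BE, BF, BG, DE, DF, DG, EF, EG, FG
  2-simplices (10): ABD, ABF, ADG, AEF, AEG, BDE, BEG, BFG, DEF, DFG

giving chain groups C_0 ≅ Z^6, C_1 ≅ Z^15, C_2 ≅ Z^10.

Boundary ∂_1: C_1 → C_0 sends each edge [p,q] (with p < q) to q − p. For instance
  ∂EG = G − E.
This gives a 6×15 integer matrix of rank 5; reducing to Smith normal form yields diagonal entries (1,1,1,1,1).

The boundary map ∂_2: C_2 → C_1 sends each 2-simplex [p,q,r] to [q,r] − [p,r] + [p,q]. For instance
  ∂DFG = FG − DG + DF,
  ∂AEG = EG − AG + AE.
This gives a 15×10 integer matrix of rank 10; reducing to Smith normal form yields diagonal entries (1,1,1,1,1,1,1,1,1,2).

Computing H_k = (kernel of ∂_k) / (image of ∂_{k+1}):

  H_0: rank C_0 − rank ∂_1 = 6 − 5 = 1, and the invariant factors of ∂_1 are all 1, so H_0 = Z.
  H_1: rank ker ∂_1 − rank ∂_2 = (15 − 5) − 10 = 0, and ∂_2 has invariant factor 2 > 1, so H_1 = Z/2.
  H_2: rank ker ∂_2 − rank ∂_3 = (10 − 10) − 0 = 0, and there is no ∂_3, so H_2 = 0.

As a check, the Euler characteristic is 6 − 15 + 10 = 1, which agrees with 1 − 0 + 0 = 1.
(K is a triangulation of the real projective plane RP^2.)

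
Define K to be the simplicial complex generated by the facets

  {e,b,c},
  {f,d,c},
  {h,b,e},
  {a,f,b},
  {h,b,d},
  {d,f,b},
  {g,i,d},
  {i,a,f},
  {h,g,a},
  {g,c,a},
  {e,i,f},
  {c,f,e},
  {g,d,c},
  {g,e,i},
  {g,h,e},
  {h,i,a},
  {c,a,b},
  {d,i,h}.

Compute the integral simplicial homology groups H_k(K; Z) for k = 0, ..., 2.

Fix the vertex order a < b < c < d < e < f < g < h < i and write every simplex with vertices in increasing order. Then dim K = 2 and the simplices of K are:

  0-simplices (9): a, b, c, d, e, f, g, h, i
  1-simplices (27): ab, ac, af, ag, ah, ai, bc, bd, be, bf, bh, cd, ce, cf, cg, df, dg, dh, di, ef, eg, eh, ei, fi, gh, gi, hi
  2-simplices (18): abc, abf, acg, afi, agh, ahi, bce, bdf, bdh, beh, cdf, cdg, cef, dgi, dhi, efi, egh, egi

Hence C_0 ≅ Z^9, C_1 ≅ Z^27, C_2 ≅ Z^18.

∂_1: C_1 → C_0 sends each edge [p,q] (with p < q) to q − p.
The resulting 9×27 matrix has rank 8, and its Smith normal form has invariant factors (1,1,1,1,1,1,1,1).

The boundary map ∂_2: C_2 → C_1 maps a triangle to the signed sum of its edges. For instance
  ∂bdf = df − bf + bd,
  ∂dhi = hi − di + dh.
The 27×18 boundary matrix has rank 18 and Smith normal form diag(1,1,1,1,1,1,1,1,1,1,1,1,1,1,1,1,1,2).

From H_k ≅ ker(∂_k) / im(∂_{k+1}) we obtain:

  H_0: rank C_0 − rank ∂_1 = 9 − 8 = 1, and the invariant factors of ∂_1 are all 1, so H_0 ≅ Z.
  H_1: rank ker ∂_1 − rank ∂_2 = (27 − 8) − 18 = 1, and ∂_2 has invariant factor 2 > 1, so H_1 ≅ Z ⊕ Z/2.
  H_2: rank ker ∂_2 − rank ∂_3 = (18 − 18) − 0 = 0, and there is no ∂_3, so H_2 ≅ 0.

As a check, the Euler characteristic is 9 − 27 + 18 = 0, which agrees with 1 − 1 + 0 = 0.

H_0 ≅ Z,  H_1 ≅ Z ⊕ Z/2,  H_2 = 0.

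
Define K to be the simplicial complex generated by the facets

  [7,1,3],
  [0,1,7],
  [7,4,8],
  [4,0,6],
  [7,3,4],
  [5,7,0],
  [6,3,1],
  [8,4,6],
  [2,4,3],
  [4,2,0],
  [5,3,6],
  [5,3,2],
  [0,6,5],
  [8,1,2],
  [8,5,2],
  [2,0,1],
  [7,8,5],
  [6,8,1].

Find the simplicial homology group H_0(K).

K has 9 vertices, 27 edges, 18 triangles.
rank ∂_0 = 0, rank ∂_1 = 8 ⇒ b_0 = 9 − 0 − 8 = 1; all invariant factors of ∂_1 are 1 so no torsion. So H_0 ≅ Z.

H_0 = Z.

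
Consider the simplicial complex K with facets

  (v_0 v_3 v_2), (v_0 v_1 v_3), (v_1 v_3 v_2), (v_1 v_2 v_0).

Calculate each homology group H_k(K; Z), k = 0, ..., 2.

H_0 ≅ Z,  H_1 = 0,  H_2 ≅ Z.

Fix the vertex order v_0 < v_1 < v_2 < v_3 and write every simplex with vertices in increasing order. Then dim K = 2 and the simplices of K are:

  0-simplices (4): [v_0], [v_1], [v_2], [v_3]
  1-simplices (6): [v_0,v_1], [v_0,v_2], [v_0,v_3], [v_1,v_2], [v_1,v_3], [v_2,v_3]
  2-simplices (4): [v_0,v_1,v_2], [v_0,v_1,v_3], [v_0,v_2,v_3], [v_1,v_2,v_3]

giving chain groups C_0 ≅ Z^4, C_1 ≅ Z^6, C_2 ≅ Z^4.

The boundary map ∂_1: C_1 → C_0 is given by ∂[p,q] = [q] − [p]. For instance
  ∂[v_0,v_3] = [v_3] − [v_0].
The resulting 4×6 matrix has rank 3, and its Smith normal form has invariant factors (1,1,1).

Boundary ∂_2: C_2 → C_1 sends each 2-simplex [p,q,r] to [q,r] − [p,r] + [p,q]. For instance
  ∂[v_1,v_2,v_3] = [v_2,v_3] − [v_1,v_3] + [v_1,v_2],
  ∂[v_0,v_1,v_2] = [v_1,v_2] − [v_0,v_2] + [v_0,v_1].
As a 6×4 matrix over Z this has rank 3, with invariant factors (1,1,1).

Now H_k = ker ∂_k / im ∂_{k+1}, so:

  H_0: rank C_0 − rank ∂_1 = 4 − 3 = 1, and the invariant factors of ∂_1 are all 1, so H_0 ≅ Z.
  H_1: rank ker ∂_1 − rank ∂_2 = (6 − 3) − 3 = 0, and the invariant factors of ∂_2 are all 1, so H_1 ≅ 0.
  H_2: rank ker ∂_2 − rank ∂_3 = (4 − 3) − 0 = 1, and there is no ∂_3, so H_2 ≅ Z.

As a check, the Euler characteristic is 4 − 6 + 4 = 2, which agrees with 1 − 0 + 1 = 2.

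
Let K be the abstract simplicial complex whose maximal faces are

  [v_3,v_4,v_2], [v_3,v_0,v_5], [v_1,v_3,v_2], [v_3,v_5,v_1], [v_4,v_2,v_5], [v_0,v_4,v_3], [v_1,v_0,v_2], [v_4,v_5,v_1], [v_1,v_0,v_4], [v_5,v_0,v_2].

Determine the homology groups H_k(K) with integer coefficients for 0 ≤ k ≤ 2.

H_0 = Z,  H_1 = Z/2,  H_2 = 0.

Take the total order v_0 < v_1 < v_2 < v_3 < v_4 < v_5 on the vertex set. Then K (dimension 2) consists of the simplices:

  0-simplices (6): [v_0], [v_1], [v_2], [v_3], [v_4], [v_5]
  1-simplices (15): (15 of them)
  2-simplices (10): [v_0,v_1,v_2], [v_0,v_1,v_4], [v_0,v_2,v_5], [v_0,v_3,v_4], [v_0,v_3,v_5], [v_1,v_2,v_3], [v_1,v_3,v_5], [v_1,v_4,v_5], [v_2,v_3,v_4], [v_2,v_4,v_5]

giving chain groups C_0 ≅ Z^6, C_1 ≅ Z^15, C_2 ≅ Z^10.

The boundary map ∂_1: C_1 → C_0 maps an edge to its endpoints' difference, ∂[p,q] = q − p.
The 6×15 boundary matrix has rank 5 and Smith normal form diag(1,1,1,1,1).

∂_2: C_2 → C_1 acts by ∂[p,q,r] = [q,r] − [p,r] + [p,q]. For instance
  ∂[v_0,v_3,v_4] = [v_3,v_4] − [v_0,v_4] + [v_0,v_3],
  ∂[v_0,v_3,v_5] = [v_3,v_5] − [v_0,v_5] + [v_0,v_3].
The resulting 15×10 matrix has rank 10, and its Smith normal form has invariant factors (1,1,1,1,1,1,1,1,1,2).

Reading off H_k = ker ∂_k / im ∂_{k+1}:

  H_0: rank C_0 − rank ∂_1 = 6 − 5 = 1, and the invariant factors of ∂_1 are all 1, so H_0 = Z.
  H_1: rank ker ∂_1 − rank ∂_2 = (15 − 5) − 10 = 0, and ∂_2 has invariant factor 2 > 1, so H_1 = Z/2.
  H_2: rank ker ∂_2 − rank ∂_3 = (10 − 10) − 0 = 0, and there is no ∂_3, so H_2 = 0.

(K is a triangulation of the real projective plane RP^2.)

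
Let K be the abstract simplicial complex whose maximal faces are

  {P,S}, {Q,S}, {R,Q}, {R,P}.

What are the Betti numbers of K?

Fix the vertex order P < Q < R < S and write every simplex with vertices in increasing order. Then dim K = 1 and the simplices of K are:

  0-simplices (4): P, Q, R, S
  1-simplices (4): PR, PS, QR, QS

Hence C_0 ≅ Z^4, C_1 ≅ Z^4.

The boundary map ∂_1: C_1 → C_0 maps an edge to its endpoints' difference, ∂[p,q] = q − p. For instance
  ∂PR = R − P.
As a 4×4 matrix over Z this has rank 3, with invariant factors (1,1,1).

Now H_k = ker ∂_k / im ∂_{k+1}, so:

  H_0: rank C_0 − rank ∂_1 = 4 − 3 = 1, and the invariant factors of ∂_1 are all 1, so H_0 = Z.
  H_1: rank ker ∂_1 − rank ∂_2 = (4 − 3) − 0 = 1, and there is no ∂_2, so H_1 = Z.

(K is a triangulation of the circle S^1.)

Hence the Betti numbers are b_0 = 1, b_1 = 1.

b_0 = 1, b_1 = 1.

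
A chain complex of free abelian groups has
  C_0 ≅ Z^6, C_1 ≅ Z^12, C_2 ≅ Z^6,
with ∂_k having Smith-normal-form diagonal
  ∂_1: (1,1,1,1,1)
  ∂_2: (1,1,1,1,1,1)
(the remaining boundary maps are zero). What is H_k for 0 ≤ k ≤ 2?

H_0 = Z,  H_1 = Z,  H_2 = 0.

H_0: b_0 = 6 − 0 − 5 = 1; torsion from ∂_1 factors > 1: none. So H_0 = Z.
H_1: b_1 = 12 − 5 − 6 = 1; torsion from ∂_2 factors > 1: none. So H_1 = Z.
H_2: b_2 = 6 − 6 − 0 = 0; torsion from ∂_3 factors > 1: none. So H_2 = 0.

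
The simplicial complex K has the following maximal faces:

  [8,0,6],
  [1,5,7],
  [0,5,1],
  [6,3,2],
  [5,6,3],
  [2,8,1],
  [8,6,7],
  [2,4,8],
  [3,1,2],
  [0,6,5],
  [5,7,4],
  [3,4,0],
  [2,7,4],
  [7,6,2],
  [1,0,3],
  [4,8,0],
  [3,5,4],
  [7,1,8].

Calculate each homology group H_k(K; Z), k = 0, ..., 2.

H_0 = Z,  H_1 = Z ⊕ Z/2Z,  H_2 = 0.

K has 9 vertices, 27 edges, 18 triangles.
rank ∂_0 = 0, rank ∂_1 = 8 ⇒ b_0 = 9 − 0 − 8 = 1; all invariant factors of ∂_1 are 1 so no torsion. So H_0 = Z.
rank ∂_1 = 8, rank ∂_2 = 18 ⇒ b_1 = 27 − 8 − 18 = 1; ∂_2 has invariant factor(s) [2] giving torsion. So H_1 = Z ⊕ Z/2Z.
rank ∂_2 = 18, rank ∂_3 = 0 ⇒ b_2 = 18 − 18 − 0 = 0. So H_2 = 0.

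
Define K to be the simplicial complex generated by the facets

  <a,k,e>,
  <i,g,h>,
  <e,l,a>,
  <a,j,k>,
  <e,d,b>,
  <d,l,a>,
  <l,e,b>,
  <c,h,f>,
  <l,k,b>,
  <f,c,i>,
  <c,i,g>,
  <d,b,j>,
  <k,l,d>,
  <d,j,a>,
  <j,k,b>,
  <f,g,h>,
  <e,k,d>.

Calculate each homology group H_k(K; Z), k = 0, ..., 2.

Order the vertices as a < b < c < d < e < f < g < h < i < j < k < l. Listing each simplex with vertices in this order, K has dimension 2 with simplices:

  0-simplices (12): a, b, c, d, e, f, g, h, i, j, k, l
  1-simplices (28): ad, ae, aj, ak, al, bd, be, bj, bk, bl, cf, cg, ch, ci, de, dj, dk, dl, ek, el, fg, fh, fi, gh, gi, hi, jk, kl
  2-simplices (17): adj, adl, aek, ael, ajk, bde, bdj, bel, bjk, bkl, cfh, cfi, cgi, dek, dkl, fgh, ghi

so the chain groups are C_0 ≅ Z^12, C_1 ≅ Z^28, C_2 ≅ Z^17.

Boundary ∂_1: C_1 → C_0 sends each edge [p,q] (with p < q) to q − p. For instance
  ∂ae = e − a.
The resulting 12×28 matrix has rank 10, and its Smith normal form has invariant factors (1,1,1,1,1,1,1,1,1,1).

Boundary ∂_2: C_2 → C_1 acts by ∂[p,q,r] = [q,r] − [p,r] + [p,q]. For instance
  ∂ael = el − al + ae,
  ∂fgh = gh − fh + fg.
The 28×17 boundary matrix has rank 17 and Smith normal form diag(1,1,1,1,1,1,1,1,1,1,1,1,1,1,1,1,2).

Now H_k = ker ∂_k / im ∂_{k+1}, so:

  H_0: rank C_0 − rank ∂_1 = 12 − 10 = 2, and the invariant factors of ∂_1 are all 1, so H_0 ≅ Z^2.
  H_1: rank ker ∂_1 − rank ∂_2 = (28 − 10) − 17 = 1, and ∂_2 has invariant factor 2 > 1, so H_1 ≅ Z ⊕ Z/2.
  H_2: rank ker ∂_2 − rank ∂_3 = (17 − 17) − 0 = 0, and there is no ∂_3, so H_2 ≅ 0.

As a check, the Euler characteristic is 12 − 28 + 17 = 1, which agrees with 2 − 1 + 0 = 1.

H_0 ≅ Z^2,  H_1 ≅ Z ⊕ Z/2,  H_2 = 0.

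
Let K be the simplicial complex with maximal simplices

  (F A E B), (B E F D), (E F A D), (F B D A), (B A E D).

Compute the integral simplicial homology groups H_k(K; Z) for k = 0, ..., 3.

H_0 = Z,  H_1 = 0,  H_2 = 0,  H_3 = Z.

Fix the vertex order A < B < D < E < F and write every simplex with vertices in increasing order. Then dim K = 3 and the simplices of K are:

  0-simplices (5): A, B, D, E, F
  1-simplices (10): AB, AD, AE, AF, BD, BE, BF, DE, DF, EF
  2-simplices (10): ABD, ABE, ABF, ADE, ADF, AEF, BDE, BDF, BEF, DEF
  3-simplices (5): ABDE, ABDF, ABEF, ADEF, BDEF

giving chain groups C_0 ≅ Z^5, C_1 ≅ Z^10, C_2 ≅ Z^10, C_3 ≅ Z^5.

Boundary ∂_1: C_1 → C_0 is given by ∂[p,q] = [q] − [p].
The resulting 5×10 matrix has rank 4, and its Smith normal form has invariant factors (1,1,1,1).

∂_2: C_2 → C_1 acts by ∂[p,q,r] = [q,r] − [p,r] + [p,q]. For instance
  ∂BDF = DF − BF + BD,
  ∂ADE = DE − AE + AD.
This gives a 10×10 integer matrix of rank 6; reducing to Smith normal form yields diagonal entries (1,1,1,1,1,1).

The boundary map ∂_3: C_3 → C_2 sends each 3-simplex σ to the alternating sum Σ_i (−1)^i (σ with its i-th vertex removed). For instance
  ∂ABDE = BDE − ADE + ABE − ABD,
  ∂BDEF = DEF − BEF + BDF − BDE.
As a 10×5 matrix over Z this has rank 4, with invariant factors (1,1,1,1).

From H_k ≅ ker(∂_k) / im(∂_{k+1}) we obtain:

  H_0: rank C_0 − rank ∂_1 = 5 − 4 = 1, and the invariant factors of ∂_1 are all 1, so H_0 = Z.
  H_1: rank ker ∂_1 − rank ∂_2 = (10 − 4) − 6 = 0, and the invariant factors of ∂_2 are all 1, so H_1 = 0.
  H_2: rank ker ∂_2 − rank ∂_3 = (10 − 6) − 4 = 0, and the invariant factors of ∂_3 are all 1, so H_2 = 0.
  H_3: rank ker ∂_3 − rank ∂_4 = (5 − 4) − 0 = 1, and there is no ∂_4, so H_3 = Z.

As a check, the Euler characteristic is 5 − 10 + 10 − 5 = 0, which agrees with 1 − 0 + 0 − 1 = 0.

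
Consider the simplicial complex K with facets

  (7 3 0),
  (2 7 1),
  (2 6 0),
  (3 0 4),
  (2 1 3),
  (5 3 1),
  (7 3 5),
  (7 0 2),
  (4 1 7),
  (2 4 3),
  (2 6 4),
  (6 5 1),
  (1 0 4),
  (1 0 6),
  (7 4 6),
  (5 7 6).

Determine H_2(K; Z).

We work with the vertex ordering 0 < 1 < 2 < 3 < 4 < 5 < 6 < 7. The simplices of K, each written with vertices in increasing order, are:

  0-simplices (8): [0], [1], [2], [3], [4], [5], [6], [7]
  1-simplices (24): (24 of them)
  2-simplices (16): [0,1,4], [0,1,6], [0,2,6], [0,2,7], [0,3,4], [0,3,7], [1,2,3], [1,2,7], [1,3,5], [1,4,7], [1,5,6], [2,3,4], [2,4,6], [3,5,7], [4,6,7], [5,6,7]

so the chain groups are C_0 ≅ Z^8, C_1 ≅ Z^24, C_2 ≅ Z^16.

∂_1: C_1 → C_0 sends each edge [p,q] (with p < q) to q − p. For instance
  ∂[1,4] = [4] − [1].
As a 8×24 matrix over Z this has rank 7, with invariant factors (1,1,1,1,1,1,1).

∂_2: C_2 → C_1 acts by ∂[p,q,r] = [q,r] − [p,r] + [p,q]. For instance
  ∂[0,1,6] = [1,6] − [0,6] + [0,1],
  ∂[1,2,3] = [2,3] − [1,3] + [1,2].
As a 24×16 matrix over Z this has rank 15, with invariant factors (1,1,1,1,1,1,1,1,1,1,1,1,1,1,1).

From H_k ≅ ker(∂_k) / im(∂_{k+1}) we obtain:

  H_2: rank ker ∂_2 − rank ∂_3 = (16 − 15) − 0 = 1, and there is no ∂_3, so H_2 = Z.

H_2 ≅ Z.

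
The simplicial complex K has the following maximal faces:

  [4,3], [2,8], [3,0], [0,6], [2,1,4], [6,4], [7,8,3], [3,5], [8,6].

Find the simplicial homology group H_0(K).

Fix the vertex order 0 < 1 < 2 < 3 < 4 < 5 < 6 < 7 < 8 and write every simplex with vertices in increasing order. Then dim K = 2 and the simplices of K are:

  0-simplices (9): [0], [1], [2], [3], [4], [5], [6], [7], [8]
  1-simplices (13): [0,3], [0,6], [1,2], [1,4], [2,4], [2,8], [3,4], [3,5], [3,7], [3,8], [4,6], [6,8], [7,8]
  2-simplices (2): [1,2,4], [3,7,8]

giving chain groups C_0 ≅ Z^9, C_1 ≅ Z^13, C_2 ≅ Z^2.

The boundary map ∂_1: C_1 → C_0 sends each edge [p,q] (with p < q) to q − p. For instance
  ∂[2,8] = [8] − [2].
As a 9×13 matrix over Z this has rank 8, with invariant factors (1,1,1,1,1,1,1,1).

The boundary map ∂_2: C_2 → C_1 acts by ∂[p,q,r] = [q,r] − [p,r] + [p,q]. For instance
  ∂[1,2,4] = [2,4] − [1,4] + [1,2],
  ∂[3,7,8] = [7,8] − [3,8] + [3,7].
As a 13×2 matrix over Z this has rank 2, with invariant factors (1,1).

Computing H_k = (kernel of ∂_k) / (image of ∂_{k+1}):

  H_0: rank C_0 − rank ∂_1 = 9 − 8 = 1, and the invariant factors of ∂_1 are all 1, so H_0 ≅ Z.

H_0 = Z.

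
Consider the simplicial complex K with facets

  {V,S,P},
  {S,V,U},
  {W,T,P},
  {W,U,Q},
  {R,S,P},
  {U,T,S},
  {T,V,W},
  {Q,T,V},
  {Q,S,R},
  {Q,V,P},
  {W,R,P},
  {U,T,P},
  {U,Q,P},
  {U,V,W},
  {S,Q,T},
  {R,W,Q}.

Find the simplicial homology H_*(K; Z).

H_0 = Z,  H_1 = Z^2,  H_2 = Z.

Fix the vertex order P < Q < R < S < T < U < V < W and write every simplex with vertices in increasing order. Then dim K = 2 and the simplices of K are:

  0-simplices (8): P, Q, R, S, T, U, V, W
  1-simplices (24): PQ, PR, PS, PT, PU, PV, PW, QR, QS, QT, QU, QV, QW, RS, RW, ST, SU, SV, TU, TV, TW, UV, UW, VW
  2-simplices (16): PQU, PQV, PRS, PRW, PSV, PTU, PTW, QRS, QRW, QST, QTV, QUW, STU, SUV, TVW, UVW

so the chain groups are C_0 ≅ Z^8, C_1 ≅ Z^24, C_2 ≅ Z^16.

Boundary ∂_1: C_1 → C_0 is given by ∂[p,q] = [q] − [p]. For instance
  ∂RW = W − R.
As a 8×24 matrix over Z this has rank 7, with invariant factors (1,1,1,1,1,1,1).

Boundary ∂_2: C_2 → C_1 acts by ∂[p,q,r] = [q,r] − [p,r] + [p,q]. For instance
  ∂QST = ST − QT + QS,
  ∂PQU = QU − PU + PQ.
As a 24×16 matrix over Z this has rank 15, with invariant factors (1,1,1,1,1,1,1,1,1,1,1,1,1,1,1).

Now H_k = ker ∂_k / im ∂_{k+1}, so:

  H_0: rank C_0 − rank ∂_1 = 8 − 7 = 1, and the invariant factors of ∂_1 are all 1, so H_0 = Z.
  H_1: rank ker ∂_1 − rank ∂_2 = (24 − 7) − 15 = 2, and the invariant factors of ∂_2 are all 1, so H_1 = Z^2.
  H_2: rank ker ∂_2 − rank ∂_3 = (16 − 15) − 0 = 1, and there is no ∂_3, so H_2 = Z.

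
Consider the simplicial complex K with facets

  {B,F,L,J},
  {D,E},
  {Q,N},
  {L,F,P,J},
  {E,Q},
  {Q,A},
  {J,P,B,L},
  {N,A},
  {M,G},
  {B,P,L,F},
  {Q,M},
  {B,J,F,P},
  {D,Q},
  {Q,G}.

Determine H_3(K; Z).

H_3 ≅ Z.

Order the vertices as A < B < D < E < F < G < J < L < M < N < P < Q. Listing each simplex with vertices in this order, K has dimension 3 with simplices:

  0-simplices (12): A, B, D, E, F, G, J, L, M, N, P, Q
  1-simplices (19): AN, AQ, BF, BJ, BL, BP, DE, DQ, EQ, FJ, FL, FP, GM, GQ, JL, JP, LP, MQ, NQ
  2-simplices (10): BFJ, BFL, BFP, BJL, BJP, BLP, FJL, FJP, FLP, JLP
  3-simplices (5): BFJL, BFJP, BFLP, BJLP, FJLP

Hence C_0 ≅ Z^12, C_1 ≅ Z^19, C_2 ≅ Z^10, C_3 ≅ Z^5.

The boundary map ∂_1: C_1 → C_0 is given by ∂[p,q] = [q] − [p].
The resulting 12×19 matrix has rank 10, and its Smith normal form has invariant factors (1,1,1,1,1,1,1,1,1,1).

Boundary ∂_2: C_2 → C_1 sends each 2-simplex [p,q,r] to [q,r] − [p,r] + [p,q]. For instance
  ∂FLP = LP − FP + FL,
  ∂BLP = LP − BP + BL.
This gives a 19×10 integer matrix of rank 6; reducing to Smith normal form yields diagonal entries (1,1,1,1,1,1).

Boundary ∂_3: C_3 → C_2 sends each 3-simplex σ to the alternating sum Σ_i (−1)^i (σ with its i-th vertex removed). For instance
  ∂BFJP = FJP − BJP + BFP − BFJ,
  ∂FJLP = JLP − FLP + FJP − FJL.
The resulting 10×5 matrix has rank 4, and its Smith normal form has invariant factors (1,1,1,1).

Now H_k = ker ∂_k / im ∂_{k+1}, so:

  H_3: rank ker ∂_3 − rank ∂_4 = (5 − 4) − 0 = 1, and there is no ∂_4, so H_3 = Z.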